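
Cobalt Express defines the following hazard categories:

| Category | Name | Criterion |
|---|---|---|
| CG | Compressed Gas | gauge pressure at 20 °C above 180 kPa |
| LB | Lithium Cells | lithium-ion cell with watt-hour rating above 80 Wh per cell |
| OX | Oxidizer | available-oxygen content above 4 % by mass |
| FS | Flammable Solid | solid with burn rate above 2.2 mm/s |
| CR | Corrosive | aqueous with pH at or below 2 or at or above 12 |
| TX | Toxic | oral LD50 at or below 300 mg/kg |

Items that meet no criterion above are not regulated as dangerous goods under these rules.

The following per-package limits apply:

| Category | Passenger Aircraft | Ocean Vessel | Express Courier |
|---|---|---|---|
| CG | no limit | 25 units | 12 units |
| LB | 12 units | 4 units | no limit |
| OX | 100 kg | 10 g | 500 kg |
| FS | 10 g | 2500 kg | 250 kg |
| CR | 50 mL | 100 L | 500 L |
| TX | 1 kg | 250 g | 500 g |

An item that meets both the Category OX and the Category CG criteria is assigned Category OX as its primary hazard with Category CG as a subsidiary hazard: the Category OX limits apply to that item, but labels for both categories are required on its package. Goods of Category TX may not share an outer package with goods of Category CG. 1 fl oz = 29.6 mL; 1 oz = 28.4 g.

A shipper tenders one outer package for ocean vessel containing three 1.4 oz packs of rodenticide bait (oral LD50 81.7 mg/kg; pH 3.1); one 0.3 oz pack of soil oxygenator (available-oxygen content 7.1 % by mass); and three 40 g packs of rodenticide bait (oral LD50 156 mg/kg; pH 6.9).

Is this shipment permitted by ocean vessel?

Yes

Oral LD50 81.7 mg/kg meets the Category TX criterion (Toxic), so the rodenticide bait is Category TX.
Soil oxygenator: available-oxygen content 7.1 % by mass > 4 % by mass → Category OX (Oxidizer).
Rodenticide bait: oral LD50 156 mg/kg ≤ 300 mg/kg → Category TX (Toxic).
Total Category TX: (three 1.4 oz packs = 119.28 g) + (three 40 g packs = 120 g) = 239.28 g.
239.28 g is within the ocean vessel limit of 250 g for Category TX.
Category OX quantity: one 0.3 oz pack = 8.52 g.
8.52 g ≤ 10 g (ocean vessel limit, Category OX) — within limit.
The segregation rule (Category TX with Category CG) does not apply to Category TX with Category OX.
Every hazard category is within its ocean vessel limit and no segregation rule is violated.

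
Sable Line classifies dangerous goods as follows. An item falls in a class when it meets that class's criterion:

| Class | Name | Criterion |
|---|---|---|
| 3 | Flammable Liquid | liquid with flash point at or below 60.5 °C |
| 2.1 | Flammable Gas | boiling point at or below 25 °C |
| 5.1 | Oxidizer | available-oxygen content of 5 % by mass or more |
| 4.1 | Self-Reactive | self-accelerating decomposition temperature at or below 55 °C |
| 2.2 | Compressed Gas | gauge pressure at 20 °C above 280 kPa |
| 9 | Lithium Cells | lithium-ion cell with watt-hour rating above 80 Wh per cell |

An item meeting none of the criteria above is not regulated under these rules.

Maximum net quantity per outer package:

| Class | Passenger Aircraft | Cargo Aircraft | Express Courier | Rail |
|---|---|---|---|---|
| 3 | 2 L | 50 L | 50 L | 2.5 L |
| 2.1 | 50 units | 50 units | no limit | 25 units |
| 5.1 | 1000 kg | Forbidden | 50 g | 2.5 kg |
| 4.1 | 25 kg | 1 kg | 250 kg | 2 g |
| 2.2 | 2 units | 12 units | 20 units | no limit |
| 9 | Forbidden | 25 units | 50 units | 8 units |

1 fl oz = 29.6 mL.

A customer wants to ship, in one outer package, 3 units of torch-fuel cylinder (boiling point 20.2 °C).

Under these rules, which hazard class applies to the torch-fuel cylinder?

Class 2.1

Torch-fuel cylinder: boiling point 20.2 °C ≤ 25 °C → Class 2.1 (Flammable Gas).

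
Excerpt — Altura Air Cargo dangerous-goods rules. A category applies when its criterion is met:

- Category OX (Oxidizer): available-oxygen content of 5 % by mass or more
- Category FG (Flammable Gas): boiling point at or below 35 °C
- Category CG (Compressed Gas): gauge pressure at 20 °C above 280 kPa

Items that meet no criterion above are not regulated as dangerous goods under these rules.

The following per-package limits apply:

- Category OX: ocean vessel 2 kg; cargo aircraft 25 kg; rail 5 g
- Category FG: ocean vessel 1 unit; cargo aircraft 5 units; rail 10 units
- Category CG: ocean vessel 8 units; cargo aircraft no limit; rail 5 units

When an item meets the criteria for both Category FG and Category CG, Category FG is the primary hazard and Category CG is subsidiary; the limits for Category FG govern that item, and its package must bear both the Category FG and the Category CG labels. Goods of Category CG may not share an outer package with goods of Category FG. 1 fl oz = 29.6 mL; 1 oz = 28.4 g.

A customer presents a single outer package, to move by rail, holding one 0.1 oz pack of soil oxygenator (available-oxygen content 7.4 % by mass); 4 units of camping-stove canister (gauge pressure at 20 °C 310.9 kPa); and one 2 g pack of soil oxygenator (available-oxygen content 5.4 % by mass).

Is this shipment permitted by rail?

Available-oxygen content 7.4 % by mass meets the Category OX criterion (Oxidizer), so the soil oxygenator is Category OX.
Camping-stove canister: gauge pressure at 20 °C 310.9 kPa > 280 kPa → Category CG (Compressed Gas).
Soil oxygenator: available-oxygen content 5.4 % by mass ≥ 5 % by mass → Category OX (Oxidizer).
Category CG quantity: 4 units.
4 units is within the rail limit of 5 units for Category CG.
Total Category OX: (one 0.1 oz pack = 2.84 g) + 2 g = 4.84 g.
4.84 g ≤ 5 g (rail limit, Category OX) — within limit.
The segregation rule (Category CG with Category FG) does not apply to Category CG with Category OX.
Every hazard category is within its rail limit and no segregation rule is violated.

Yes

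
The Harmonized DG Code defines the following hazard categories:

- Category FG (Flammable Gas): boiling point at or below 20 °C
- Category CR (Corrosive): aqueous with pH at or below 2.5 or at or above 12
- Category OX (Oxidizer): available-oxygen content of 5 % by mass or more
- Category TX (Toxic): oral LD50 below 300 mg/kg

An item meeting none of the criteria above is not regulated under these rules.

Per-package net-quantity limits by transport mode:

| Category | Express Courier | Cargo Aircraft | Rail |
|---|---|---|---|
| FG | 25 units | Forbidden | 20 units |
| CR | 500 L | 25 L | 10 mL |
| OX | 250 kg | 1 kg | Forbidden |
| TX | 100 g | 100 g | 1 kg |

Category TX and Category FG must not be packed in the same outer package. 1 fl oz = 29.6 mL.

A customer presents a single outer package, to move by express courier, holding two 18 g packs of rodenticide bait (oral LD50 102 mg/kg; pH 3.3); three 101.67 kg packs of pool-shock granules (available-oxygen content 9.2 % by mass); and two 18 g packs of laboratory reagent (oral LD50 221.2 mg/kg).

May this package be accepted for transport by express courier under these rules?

No

Oral LD50 102 mg/kg meets the Category TX criterion (Toxic), so the rodenticide bait is Category TX.
With available-oxygen content 9.2 % by mass (≥ 5 % by mass), the pool-shock granules fall in Category OX.
Laboratory reagent: oral LD50 221.2 mg/kg < 300 mg/kg → Category TX (Toxic).
Total Category TX: (two 18 g packs = 36 g) + (two 18 g packs = 36 g) = 72 g.
72 g ≤ 100 g (express courier limit, Category TX) — within limit.
Category OX quantity: three 101.67 kg packs = 305.01 kg.
305.01 kg exceeds the express courier limit of 250 kg for Category OX.
The segregation rule (Category TX with Category FG) does not apply to Category TX with Category OX.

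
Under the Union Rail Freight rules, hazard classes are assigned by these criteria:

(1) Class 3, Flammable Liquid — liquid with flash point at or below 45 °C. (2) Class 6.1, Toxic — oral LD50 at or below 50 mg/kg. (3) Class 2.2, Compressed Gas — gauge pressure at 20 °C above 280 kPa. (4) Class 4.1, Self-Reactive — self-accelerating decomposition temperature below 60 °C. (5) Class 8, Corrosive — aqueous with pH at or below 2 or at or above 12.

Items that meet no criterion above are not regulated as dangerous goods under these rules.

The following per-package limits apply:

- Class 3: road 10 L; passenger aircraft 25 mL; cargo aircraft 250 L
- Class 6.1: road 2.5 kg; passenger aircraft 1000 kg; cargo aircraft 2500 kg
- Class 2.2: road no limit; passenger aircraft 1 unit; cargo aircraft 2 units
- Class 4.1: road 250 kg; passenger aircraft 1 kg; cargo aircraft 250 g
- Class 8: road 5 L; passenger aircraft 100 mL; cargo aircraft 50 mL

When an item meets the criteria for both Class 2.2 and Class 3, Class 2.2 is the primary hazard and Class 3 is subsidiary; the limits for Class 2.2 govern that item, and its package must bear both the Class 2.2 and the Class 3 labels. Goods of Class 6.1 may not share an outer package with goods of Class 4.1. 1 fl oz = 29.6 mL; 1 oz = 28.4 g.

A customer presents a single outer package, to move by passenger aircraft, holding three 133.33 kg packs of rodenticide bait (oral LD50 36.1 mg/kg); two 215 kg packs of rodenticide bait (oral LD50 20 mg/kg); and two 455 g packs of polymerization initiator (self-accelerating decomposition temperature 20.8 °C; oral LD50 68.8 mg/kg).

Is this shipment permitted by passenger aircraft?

No

The rodenticide bait has oral LD50 36.1 mg/kg, which is ≤ 50 mg/kg, so it is Class 6.1 (Toxic).
The rodenticide bait has oral LD50 20 mg/kg, which is ≤ 50 mg/kg, so it is Class 6.1 (Toxic).
The polymerization initiator has self-accelerating decomposition temperature 20.8 °C, which is < 60 °C, so it is Class 4.1 (Self-Reactive).
Total Class 6.1: (three 133.33 kg packs = 399.99 kg) + (two 215 kg packs = 430 kg) = 829.99 kg.
829.99 kg is within the passenger aircraft limit of 1000 kg for Class 6.1.
Class 4.1 quantity: two 455 g packs = 910 g.
That is within the Class 4.1 passenger aircraft limit of 1 kg.
Class 6.1 and Class 4.1 may not share an outer package.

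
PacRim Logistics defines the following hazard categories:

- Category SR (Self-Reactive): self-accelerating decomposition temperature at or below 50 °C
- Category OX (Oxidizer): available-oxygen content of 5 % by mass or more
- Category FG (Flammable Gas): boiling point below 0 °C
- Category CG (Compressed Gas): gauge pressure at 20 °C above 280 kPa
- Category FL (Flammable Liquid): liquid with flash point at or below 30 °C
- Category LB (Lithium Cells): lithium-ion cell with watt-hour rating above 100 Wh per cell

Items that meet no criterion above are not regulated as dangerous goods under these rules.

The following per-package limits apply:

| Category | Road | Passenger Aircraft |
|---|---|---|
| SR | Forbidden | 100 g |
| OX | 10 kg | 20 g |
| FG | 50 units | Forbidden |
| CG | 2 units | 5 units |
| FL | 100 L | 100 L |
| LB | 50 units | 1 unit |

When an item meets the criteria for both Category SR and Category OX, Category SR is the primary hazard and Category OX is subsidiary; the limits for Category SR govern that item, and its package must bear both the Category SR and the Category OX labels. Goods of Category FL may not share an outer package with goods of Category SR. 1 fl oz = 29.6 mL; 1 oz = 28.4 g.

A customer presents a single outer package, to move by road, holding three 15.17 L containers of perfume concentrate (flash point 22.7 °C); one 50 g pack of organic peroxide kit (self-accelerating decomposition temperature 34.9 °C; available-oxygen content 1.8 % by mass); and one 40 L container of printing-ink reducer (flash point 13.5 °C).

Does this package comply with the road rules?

No

Flash point 22.7 °C meets the Category FL criterion (Flammable Liquid), so the perfume concentrate is Category FL.
Organic peroxide kit: self-accelerating decomposition temperature 34.9 °C ≤ 50 °C → Category SR (Self-Reactive).
Printing-ink reducer: flash point 13.5 °C ≤ 30 °C → Category FL (Flammable Liquid).
Total Category FL: (three 15.17 L containers = 45.51 L) + 40 L = 85.51 L.
85.51 L is within the road limit of 100 L for Category FL.
Category SR quantity: 50 g.
By road, Category SR is Forbidden regardless of quantity.
Category FL and Category SR may not share an outer package.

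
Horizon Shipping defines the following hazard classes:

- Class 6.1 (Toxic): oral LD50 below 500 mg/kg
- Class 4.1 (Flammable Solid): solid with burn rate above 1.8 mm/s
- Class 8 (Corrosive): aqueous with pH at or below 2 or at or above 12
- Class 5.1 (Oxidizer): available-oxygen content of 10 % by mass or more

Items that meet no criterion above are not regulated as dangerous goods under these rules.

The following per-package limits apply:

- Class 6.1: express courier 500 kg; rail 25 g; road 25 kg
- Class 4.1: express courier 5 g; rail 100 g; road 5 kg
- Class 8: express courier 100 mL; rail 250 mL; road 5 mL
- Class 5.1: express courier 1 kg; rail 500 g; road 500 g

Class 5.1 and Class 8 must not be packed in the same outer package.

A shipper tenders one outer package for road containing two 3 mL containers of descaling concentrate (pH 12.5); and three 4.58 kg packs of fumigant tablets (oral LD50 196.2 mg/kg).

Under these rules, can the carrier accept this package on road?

No

With pH 12.5 (≥ 12), the descaling concentrate falls in Class 8.
With oral LD50 196.2 mg/kg (< 500 mg/kg), the fumigant tablets fall in Class 6.1.
Class 8 quantity: two 3 mL containers = 6 mL.
6 mL exceeds the road limit of 5 mL for Class 8.
Class 6.1 quantity: three 4.58 kg packs = 13.74 kg.
13.74 kg ≤ 25 kg (road limit, Class 6.1) — within limit.
The segregation rule (Class 5.1 with Class 8) does not apply to Class 8 with Class 6.1.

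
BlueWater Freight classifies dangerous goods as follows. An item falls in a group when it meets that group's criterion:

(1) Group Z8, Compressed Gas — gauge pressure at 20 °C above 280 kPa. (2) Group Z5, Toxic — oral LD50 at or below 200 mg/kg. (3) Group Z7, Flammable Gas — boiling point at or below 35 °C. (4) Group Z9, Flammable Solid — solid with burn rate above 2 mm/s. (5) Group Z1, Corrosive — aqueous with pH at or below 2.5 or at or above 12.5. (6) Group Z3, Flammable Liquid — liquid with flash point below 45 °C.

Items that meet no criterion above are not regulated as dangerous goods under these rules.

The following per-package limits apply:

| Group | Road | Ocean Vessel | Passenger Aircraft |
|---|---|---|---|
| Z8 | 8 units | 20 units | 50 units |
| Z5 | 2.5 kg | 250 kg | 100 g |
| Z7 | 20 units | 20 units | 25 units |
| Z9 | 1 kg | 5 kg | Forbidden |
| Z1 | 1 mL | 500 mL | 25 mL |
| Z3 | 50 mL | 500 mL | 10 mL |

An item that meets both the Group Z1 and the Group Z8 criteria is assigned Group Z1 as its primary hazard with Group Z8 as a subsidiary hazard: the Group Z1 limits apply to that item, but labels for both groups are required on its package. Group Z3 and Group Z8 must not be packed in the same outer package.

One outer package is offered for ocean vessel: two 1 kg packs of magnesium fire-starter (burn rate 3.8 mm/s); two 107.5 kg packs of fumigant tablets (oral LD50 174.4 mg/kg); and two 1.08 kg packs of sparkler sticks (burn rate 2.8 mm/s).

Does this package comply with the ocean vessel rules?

Yes

Burn rate 3.8 mm/s meets the Group Z9 criterion (Flammable Solid), so the magnesium fire-starter is Group Z9.
The fumigant tablets have oral LD50 174.4 mg/kg, which is ≤ 200 mg/kg, so they are Group Z5 (Toxic).
Sparkler sticks: burn rate 2.8 mm/s > 2 mm/s → Group Z9 (Flammable Solid).
Group Z5 quantity: two 107.5 kg packs = 215 kg.
That is within the Group Z5 ocean vessel limit of 250 kg.
Group Z9 net quantity: (two 1 kg packs = 2 kg) + (two 1.08 kg packs = 2.16 kg) = 4.16 kg.
4.16 kg is within the ocean vessel limit of 5 kg for Group Z9.
The segregation rule (Group Z3 with Group Z8) does not apply to Group Z5 with Group Z9.
Every hazard group is within its ocean vessel limit and no segregation rule is violated.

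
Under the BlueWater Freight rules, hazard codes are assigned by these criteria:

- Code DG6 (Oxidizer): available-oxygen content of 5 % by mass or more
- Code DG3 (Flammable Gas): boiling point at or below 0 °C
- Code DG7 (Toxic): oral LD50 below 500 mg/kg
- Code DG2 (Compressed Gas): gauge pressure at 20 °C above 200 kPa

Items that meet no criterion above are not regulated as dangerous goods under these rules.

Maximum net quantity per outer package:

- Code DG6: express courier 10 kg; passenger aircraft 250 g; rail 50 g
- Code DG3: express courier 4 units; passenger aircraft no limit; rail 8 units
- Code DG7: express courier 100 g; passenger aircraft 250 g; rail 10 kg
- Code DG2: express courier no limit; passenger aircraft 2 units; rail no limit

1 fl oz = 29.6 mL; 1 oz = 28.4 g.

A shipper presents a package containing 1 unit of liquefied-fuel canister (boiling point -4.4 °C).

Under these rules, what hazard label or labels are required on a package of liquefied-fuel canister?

Code DG3

The liquefied-fuel canister has boiling point -4.4 °C, which is ≤ 0 °C, so it is Code DG3 (Flammable Gas).
Only the Code DG3 label is required.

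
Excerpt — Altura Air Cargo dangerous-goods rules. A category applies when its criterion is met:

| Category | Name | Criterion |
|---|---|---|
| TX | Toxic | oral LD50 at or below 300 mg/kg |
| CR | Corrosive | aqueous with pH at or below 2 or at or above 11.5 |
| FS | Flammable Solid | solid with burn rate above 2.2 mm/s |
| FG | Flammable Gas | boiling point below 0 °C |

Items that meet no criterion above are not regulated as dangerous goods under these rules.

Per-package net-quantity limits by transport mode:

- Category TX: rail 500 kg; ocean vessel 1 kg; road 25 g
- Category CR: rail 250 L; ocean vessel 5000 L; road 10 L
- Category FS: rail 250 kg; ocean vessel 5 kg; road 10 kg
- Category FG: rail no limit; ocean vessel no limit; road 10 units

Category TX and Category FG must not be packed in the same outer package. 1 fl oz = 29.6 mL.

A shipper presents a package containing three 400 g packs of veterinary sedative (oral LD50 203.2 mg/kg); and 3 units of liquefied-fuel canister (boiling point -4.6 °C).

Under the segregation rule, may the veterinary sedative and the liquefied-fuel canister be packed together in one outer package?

No

The veterinary sedative has oral LD50 203.2 mg/kg, which is ≤ 300 mg/kg, so it is Category TX (Toxic).
Boiling point -4.6 °C meets the Category FG criterion (Flammable Gas), so the liquefied-fuel canister is Category FG.
Category TX and Category FG may not share an outer package.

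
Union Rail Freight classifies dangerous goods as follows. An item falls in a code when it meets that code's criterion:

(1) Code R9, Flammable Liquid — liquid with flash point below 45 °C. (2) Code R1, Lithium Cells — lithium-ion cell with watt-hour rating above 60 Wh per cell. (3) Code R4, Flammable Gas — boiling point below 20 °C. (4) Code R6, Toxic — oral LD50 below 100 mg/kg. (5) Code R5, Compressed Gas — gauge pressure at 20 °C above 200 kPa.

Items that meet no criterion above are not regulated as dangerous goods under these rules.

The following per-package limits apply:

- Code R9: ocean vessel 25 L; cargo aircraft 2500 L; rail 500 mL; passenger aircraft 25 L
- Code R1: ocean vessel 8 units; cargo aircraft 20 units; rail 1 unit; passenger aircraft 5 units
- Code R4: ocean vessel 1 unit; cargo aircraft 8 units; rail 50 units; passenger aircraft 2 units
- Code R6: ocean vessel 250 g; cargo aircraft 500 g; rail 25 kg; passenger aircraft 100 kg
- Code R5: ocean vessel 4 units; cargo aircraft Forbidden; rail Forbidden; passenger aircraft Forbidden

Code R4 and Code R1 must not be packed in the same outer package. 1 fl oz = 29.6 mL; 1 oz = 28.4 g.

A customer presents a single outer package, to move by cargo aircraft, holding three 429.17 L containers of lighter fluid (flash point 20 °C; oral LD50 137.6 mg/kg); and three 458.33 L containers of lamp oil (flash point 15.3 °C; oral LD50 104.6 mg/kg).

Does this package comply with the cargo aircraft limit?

No

With flash point 20 °C (< 45 °C), the lighter fluid falls in Code R9.
Lamp oil: flash point 15.3 °C < 45 °C → Code R9 (Flammable Liquid).
Total Code R9: (three 429.17 L containers = 1287.51 L) + (three 458.33 L containers = 1374.99 L) = 2662.5 L.
2662.5 L > 2500 L (cargo aircraft limit, Code R9) — over the limit.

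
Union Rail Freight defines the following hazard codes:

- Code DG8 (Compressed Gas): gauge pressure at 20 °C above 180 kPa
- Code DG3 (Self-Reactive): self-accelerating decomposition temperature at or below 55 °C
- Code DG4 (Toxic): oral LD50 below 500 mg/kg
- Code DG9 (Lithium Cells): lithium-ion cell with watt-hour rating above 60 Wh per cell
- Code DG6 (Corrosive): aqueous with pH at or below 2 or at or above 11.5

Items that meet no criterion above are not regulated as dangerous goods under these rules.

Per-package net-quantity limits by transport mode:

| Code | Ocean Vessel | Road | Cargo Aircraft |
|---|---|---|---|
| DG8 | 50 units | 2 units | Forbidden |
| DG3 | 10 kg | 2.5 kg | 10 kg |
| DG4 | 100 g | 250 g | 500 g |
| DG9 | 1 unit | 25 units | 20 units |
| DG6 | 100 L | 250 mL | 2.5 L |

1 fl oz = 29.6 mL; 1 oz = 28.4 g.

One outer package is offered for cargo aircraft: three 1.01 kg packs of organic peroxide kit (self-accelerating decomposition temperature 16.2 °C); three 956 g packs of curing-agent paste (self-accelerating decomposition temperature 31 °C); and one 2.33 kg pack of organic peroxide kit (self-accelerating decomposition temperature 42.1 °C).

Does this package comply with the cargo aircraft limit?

Yes

Organic peroxide kit: self-accelerating decomposition temperature 16.2 °C ≤ 55 °C → Code DG3 (Self-Reactive).
Self-accelerating decomposition temperature 31 °C meets the Code DG3 criterion (Self-Reactive), so the curing-agent paste is Code DG3.
The organic peroxide kit has self-accelerating decomposition temperature 42.1 °C, which is ≤ 55 °C, so it is Code DG3 (Self-Reactive).
Total Code DG3: (three 1.01 kg packs = 3.03 kg) + (three 956 g packs = 2.868 kg) + 2.33 kg = 8.228 kg.
8.228 kg ≤ 10 kg (cargo aircraft limit, Code DG3) — within limit.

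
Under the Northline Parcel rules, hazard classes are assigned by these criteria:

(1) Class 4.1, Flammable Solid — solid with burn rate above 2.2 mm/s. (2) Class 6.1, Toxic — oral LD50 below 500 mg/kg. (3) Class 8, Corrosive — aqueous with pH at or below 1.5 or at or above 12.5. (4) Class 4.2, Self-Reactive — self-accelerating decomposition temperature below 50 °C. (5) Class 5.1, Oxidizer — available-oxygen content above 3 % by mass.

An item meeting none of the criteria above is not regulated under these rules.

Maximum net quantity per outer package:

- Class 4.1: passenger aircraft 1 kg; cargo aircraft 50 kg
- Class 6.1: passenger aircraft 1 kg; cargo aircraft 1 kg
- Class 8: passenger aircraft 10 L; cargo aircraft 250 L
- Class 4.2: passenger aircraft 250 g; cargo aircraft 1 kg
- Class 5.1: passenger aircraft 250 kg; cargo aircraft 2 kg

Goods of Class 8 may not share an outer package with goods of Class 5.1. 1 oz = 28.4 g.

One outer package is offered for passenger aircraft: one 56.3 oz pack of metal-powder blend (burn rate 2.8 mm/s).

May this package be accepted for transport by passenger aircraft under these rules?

With burn rate 2.8 mm/s (> 2.2 mm/s), the metal-powder blend falls in Class 4.1.
Class 4.1 quantity: one 56.3 oz pack = 1598.92 g.
1598.92 g exceeds the passenger aircraft limit of 1 kg for Class 4.1.

No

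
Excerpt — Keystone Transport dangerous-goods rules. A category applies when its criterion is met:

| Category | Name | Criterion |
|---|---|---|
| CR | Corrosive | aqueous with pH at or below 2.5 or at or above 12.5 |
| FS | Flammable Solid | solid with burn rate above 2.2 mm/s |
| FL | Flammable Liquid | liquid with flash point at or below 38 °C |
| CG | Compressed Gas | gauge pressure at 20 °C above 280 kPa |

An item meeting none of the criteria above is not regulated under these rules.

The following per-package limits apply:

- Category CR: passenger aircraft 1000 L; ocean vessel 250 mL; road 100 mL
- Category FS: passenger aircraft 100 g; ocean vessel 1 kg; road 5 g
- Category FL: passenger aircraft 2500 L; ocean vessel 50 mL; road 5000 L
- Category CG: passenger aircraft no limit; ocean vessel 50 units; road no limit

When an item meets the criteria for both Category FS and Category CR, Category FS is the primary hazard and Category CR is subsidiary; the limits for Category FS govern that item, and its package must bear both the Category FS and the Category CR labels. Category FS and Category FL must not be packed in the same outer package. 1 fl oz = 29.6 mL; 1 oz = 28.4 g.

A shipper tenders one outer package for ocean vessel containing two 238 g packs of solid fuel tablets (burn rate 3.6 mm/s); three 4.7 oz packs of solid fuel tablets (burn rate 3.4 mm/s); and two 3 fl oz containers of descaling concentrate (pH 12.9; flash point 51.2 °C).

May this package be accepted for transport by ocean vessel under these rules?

Yes

Burn rate 3.6 mm/s meets the Category FS criterion (Flammable Solid), so the solid fuel tablets are Category FS.
With burn rate 3.4 mm/s (> 2.2 mm/s), the solid fuel tablets fall in Category FS.
Descaling concentrate: pH 12.9 ≥ 12.5 → Category CR (Corrosive).
Category FS net quantity: (two 238 g packs = 476 g) + (three 4.7 oz packs = 400.44 g) = 876.44 g.
876.44 g ≤ 1 kg (ocean vessel limit, Category FS) — within limit.
Category CR quantity: two 3 fl oz containers = 177.6 mL.
That is within the Category CR ocean vessel limit of 250 mL.
The segregation rule (Category FS with Category FL) does not apply to Category FS with Category CR.
Every hazard category is within its ocean vessel limit and no segregation rule is violated.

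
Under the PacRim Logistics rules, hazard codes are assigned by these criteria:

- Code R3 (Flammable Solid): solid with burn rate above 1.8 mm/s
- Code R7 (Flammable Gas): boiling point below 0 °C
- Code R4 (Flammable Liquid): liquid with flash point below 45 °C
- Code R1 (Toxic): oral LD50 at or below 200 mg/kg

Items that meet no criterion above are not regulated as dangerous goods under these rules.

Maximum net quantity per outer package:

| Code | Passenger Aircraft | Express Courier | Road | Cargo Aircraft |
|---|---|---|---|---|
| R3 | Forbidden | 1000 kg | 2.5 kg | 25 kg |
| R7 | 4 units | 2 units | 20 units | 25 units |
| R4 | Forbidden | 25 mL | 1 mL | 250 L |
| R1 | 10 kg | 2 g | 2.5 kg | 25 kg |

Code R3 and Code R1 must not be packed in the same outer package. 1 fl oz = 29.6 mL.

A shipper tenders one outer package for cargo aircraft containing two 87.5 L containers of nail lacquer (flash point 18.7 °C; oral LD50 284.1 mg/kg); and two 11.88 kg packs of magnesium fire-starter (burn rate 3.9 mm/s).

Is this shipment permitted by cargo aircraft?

With flash point 18.7 °C (< 45 °C), the nail lacquer falls in Code R4.
The magnesium fire-starter has burn rate 3.9 mm/s, which is > 1.8 mm/s, so it is Code R3 (Flammable Solid).
Code R3 quantity: two 11.88 kg packs = 23.76 kg.
That is within the Code R3 cargo aircraft limit of 25 kg.
Code R4 quantity: two 87.5 L containers = 175 L.
175 L ≤ 250 L (cargo aircraft limit, Code R4) — within limit.
The segregation rule (Code R3 with Code R1) does not apply to Code R3 with Code R4.
Every hazard code is within its cargo aircraft limit and no segregation rule is violated.

Yes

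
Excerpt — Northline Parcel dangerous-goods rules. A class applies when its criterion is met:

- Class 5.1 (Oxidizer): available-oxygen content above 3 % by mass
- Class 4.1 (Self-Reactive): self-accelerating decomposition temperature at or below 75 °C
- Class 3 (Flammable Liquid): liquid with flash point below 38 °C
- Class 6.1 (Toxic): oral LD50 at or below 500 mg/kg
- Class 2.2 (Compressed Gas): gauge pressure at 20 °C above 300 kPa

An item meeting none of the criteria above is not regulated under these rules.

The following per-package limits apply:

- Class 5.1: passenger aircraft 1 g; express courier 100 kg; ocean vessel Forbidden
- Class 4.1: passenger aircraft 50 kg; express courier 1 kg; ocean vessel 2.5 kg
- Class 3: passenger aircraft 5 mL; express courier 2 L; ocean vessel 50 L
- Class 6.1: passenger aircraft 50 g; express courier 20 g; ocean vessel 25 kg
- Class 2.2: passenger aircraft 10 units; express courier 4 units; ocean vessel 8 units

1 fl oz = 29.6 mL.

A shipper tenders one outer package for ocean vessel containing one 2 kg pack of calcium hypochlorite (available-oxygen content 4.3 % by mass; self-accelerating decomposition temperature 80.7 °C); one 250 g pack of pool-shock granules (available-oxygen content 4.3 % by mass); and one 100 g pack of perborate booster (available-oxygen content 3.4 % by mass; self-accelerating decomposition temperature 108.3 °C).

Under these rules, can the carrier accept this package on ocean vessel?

Calcium hypochlorite: available-oxygen content 4.3 % by mass > 3 % by mass → Class 5.1 (Oxidizer).
With available-oxygen content 4.3 % by mass (> 3 % by mass), the pool-shock granules fall in Class 5.1.
The perborate booster has available-oxygen content 3.4 % by mass, which is > 3 % by mass, so it is Class 5.1 (Oxidizer).
Total Class 5.1: 2 kg + 250 g + 100 g = 2.35 kg.
Class 5.1 is Forbidden by ocean vessel.

No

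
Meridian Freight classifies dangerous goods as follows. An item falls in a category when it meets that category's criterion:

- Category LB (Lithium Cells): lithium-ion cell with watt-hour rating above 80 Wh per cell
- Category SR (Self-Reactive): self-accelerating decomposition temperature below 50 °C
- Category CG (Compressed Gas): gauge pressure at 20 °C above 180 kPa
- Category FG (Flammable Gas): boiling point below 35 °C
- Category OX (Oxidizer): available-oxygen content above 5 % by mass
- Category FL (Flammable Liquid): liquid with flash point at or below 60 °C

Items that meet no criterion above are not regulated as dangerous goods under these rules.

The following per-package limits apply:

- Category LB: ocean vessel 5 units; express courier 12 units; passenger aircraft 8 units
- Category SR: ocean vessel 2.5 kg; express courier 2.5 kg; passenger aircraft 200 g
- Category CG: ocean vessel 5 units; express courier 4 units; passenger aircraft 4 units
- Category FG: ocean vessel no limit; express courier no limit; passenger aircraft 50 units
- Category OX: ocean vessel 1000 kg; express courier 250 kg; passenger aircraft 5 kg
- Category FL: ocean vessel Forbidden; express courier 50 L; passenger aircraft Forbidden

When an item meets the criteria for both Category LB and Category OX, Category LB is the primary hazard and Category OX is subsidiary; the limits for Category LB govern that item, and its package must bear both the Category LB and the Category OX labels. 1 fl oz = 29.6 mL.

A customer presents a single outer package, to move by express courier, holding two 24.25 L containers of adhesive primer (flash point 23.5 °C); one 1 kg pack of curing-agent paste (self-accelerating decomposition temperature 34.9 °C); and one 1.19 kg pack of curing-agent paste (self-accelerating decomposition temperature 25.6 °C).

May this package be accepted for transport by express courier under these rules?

Flash point 23.5 °C meets the Category FL criterion (Flammable Liquid), so the adhesive primer is Category FL.
Curing-agent paste: self-accelerating decomposition temperature 34.9 °C < 50 °C → Category SR (Self-Reactive).
The curing-agent paste has self-accelerating decomposition temperature 25.6 °C, which is < 50 °C, so it is Category SR (Self-Reactive).
Total Category SR: 1 kg + 1.19 kg = 2.19 kg.
2.19 kg is within the express courier limit of 2.5 kg for Category SR.
Category FL quantity: two 24.25 L containers = 48.5 L.
That is within the Category FL express courier limit of 50 L.
Every hazard category is within its express courier limit and no segregation rule is violated.

Yes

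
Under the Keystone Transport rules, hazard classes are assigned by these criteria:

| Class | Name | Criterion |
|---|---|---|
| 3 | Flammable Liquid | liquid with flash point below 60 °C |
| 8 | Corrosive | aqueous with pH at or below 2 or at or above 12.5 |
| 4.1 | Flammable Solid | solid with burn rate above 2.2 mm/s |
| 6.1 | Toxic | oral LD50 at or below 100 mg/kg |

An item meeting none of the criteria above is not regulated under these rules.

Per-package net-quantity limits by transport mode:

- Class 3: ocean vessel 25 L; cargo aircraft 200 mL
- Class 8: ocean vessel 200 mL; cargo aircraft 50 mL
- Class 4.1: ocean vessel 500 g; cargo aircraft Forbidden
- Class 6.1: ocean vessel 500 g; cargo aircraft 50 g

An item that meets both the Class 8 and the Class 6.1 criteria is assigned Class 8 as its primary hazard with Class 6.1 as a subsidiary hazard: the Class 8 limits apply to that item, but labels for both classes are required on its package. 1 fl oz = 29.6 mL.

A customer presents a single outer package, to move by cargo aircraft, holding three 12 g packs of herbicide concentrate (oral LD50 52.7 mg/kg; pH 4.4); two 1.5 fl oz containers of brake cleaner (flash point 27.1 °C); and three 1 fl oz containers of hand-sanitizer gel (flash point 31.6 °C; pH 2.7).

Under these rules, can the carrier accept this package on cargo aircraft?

Yes

Oral LD50 52.7 mg/kg meets the Class 6.1 criterion (Toxic), so the herbicide concentrate is Class 6.1.
With flash point 27.1 °C (< 60 °C), the brake cleaner falls in Class 3.
The hand-sanitizer gel has flash point 31.6 °C, which is < 60 °C, so it is Class 3 (Flammable Liquid).
Class 6.1 quantity: three 12 g packs = 36 g.
36 g ≤ 50 g (cargo aircraft limit, Class 6.1) — within limit.
Total Class 3: (two 1.5 fl oz containers = 88.8 mL) + (three 1 fl oz containers = 88.8 mL) = 177.6 mL.
That is within the Class 3 cargo aircraft limit of 200 mL.
Every hazard class is within its cargo aircraft limit and no segregation rule is violated.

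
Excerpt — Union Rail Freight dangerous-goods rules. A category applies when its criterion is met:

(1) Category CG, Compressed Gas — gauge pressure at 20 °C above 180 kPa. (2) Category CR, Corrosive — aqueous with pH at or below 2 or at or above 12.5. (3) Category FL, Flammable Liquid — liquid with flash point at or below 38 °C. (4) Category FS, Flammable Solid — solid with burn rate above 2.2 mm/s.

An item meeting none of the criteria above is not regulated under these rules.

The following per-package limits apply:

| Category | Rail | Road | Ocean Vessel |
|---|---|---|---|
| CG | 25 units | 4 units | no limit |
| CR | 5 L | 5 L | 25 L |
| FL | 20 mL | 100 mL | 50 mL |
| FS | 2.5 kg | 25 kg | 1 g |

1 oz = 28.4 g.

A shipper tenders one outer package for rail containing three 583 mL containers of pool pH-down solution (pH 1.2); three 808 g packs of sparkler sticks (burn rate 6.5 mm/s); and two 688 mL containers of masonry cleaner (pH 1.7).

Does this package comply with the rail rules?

With pH 1.2 (≤ 2), the pool pH-down solution falls in Category CR.
With burn rate 6.5 mm/s (> 2.2 mm/s), the sparkler sticks fall in Category FS.
Masonry cleaner: pH 1.7 ≤ 2 → Category CR (Corrosive).
Total Category CR: (three 583 mL containers = 1.749 L) + (two 688 mL containers = 1.376 L) = 3.125 L.
3.125 L ≤ 5 L (rail limit, Category CR) — within limit.
Category FS quantity: three 808 g packs = 2.424 kg.
2.424 kg ≤ 2.5 kg (rail limit, Category FS) — within limit.
Every hazard category is within its rail limit and no segregation rule is violated.

Yes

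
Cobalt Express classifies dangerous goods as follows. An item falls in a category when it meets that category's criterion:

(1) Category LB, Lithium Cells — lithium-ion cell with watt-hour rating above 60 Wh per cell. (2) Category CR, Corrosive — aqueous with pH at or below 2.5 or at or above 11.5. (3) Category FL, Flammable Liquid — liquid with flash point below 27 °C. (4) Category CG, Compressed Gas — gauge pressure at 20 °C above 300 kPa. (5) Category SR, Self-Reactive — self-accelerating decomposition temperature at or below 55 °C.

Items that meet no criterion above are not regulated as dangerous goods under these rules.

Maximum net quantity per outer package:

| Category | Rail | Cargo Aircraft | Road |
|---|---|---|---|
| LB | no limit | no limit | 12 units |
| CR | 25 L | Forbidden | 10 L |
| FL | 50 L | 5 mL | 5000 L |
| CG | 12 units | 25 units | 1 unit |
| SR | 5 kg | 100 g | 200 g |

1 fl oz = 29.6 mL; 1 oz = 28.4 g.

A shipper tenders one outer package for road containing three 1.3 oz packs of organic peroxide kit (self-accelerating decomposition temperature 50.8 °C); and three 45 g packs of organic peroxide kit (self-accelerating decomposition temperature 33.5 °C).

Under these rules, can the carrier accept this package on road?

No

The organic peroxide kit has self-accelerating decomposition temperature 50.8 °C, which is ≤ 55 °C, so it is Category SR (Self-Reactive).
With self-accelerating decomposition temperature 33.5 °C (≤ 55 °C), the organic peroxide kit falls in Category SR.
Total Category SR: (three 1.3 oz packs = 110.76 g) + (three 45 g packs = 135 g) = 245.76 g.
245.76 g exceeds the road limit of 200 g for Category SR.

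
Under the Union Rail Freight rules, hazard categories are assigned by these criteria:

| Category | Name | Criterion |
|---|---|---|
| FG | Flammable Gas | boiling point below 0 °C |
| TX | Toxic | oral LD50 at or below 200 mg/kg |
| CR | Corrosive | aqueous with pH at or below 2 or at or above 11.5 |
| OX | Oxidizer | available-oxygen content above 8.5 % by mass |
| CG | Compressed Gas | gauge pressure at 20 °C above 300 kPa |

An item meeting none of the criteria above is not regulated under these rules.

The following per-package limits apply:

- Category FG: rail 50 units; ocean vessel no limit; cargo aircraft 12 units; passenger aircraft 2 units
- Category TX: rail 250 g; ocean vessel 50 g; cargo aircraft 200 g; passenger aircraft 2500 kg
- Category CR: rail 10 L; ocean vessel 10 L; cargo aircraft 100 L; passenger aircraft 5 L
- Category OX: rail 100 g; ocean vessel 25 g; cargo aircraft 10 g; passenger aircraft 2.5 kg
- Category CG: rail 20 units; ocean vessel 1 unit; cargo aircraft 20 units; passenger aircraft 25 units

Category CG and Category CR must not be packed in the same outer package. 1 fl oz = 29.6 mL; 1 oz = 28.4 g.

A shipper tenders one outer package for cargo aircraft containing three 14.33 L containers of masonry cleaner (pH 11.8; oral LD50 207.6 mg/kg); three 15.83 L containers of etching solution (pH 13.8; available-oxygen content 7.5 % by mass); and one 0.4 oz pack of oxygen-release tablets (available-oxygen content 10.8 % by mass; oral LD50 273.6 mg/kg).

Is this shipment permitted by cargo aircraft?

The masonry cleaner has pH 11.8, which is ≥ 11.5, so it is Category CR (Corrosive).
pH 13.8 meets the Category CR criterion (Corrosive), so the etching solution is Category CR.
Available-oxygen content 10.8 % by mass meets the Category OX criterion (Oxidizer), so the oxygen-release tablets are Category OX.
Category CR net quantity: (three 14.33 L containers = 42.99 L) + (three 15.83 L containers = 47.49 L) = 90.48 L.
That is within the Category CR cargo aircraft limit of 100 L.
Category OX quantity: one 0.4 oz pack = 11.36 g.
That exceeds the Category OX cargo aircraft limit of 10 g.
The segregation rule (Category CG with Category CR) does not apply to Category CR with Category OX.

No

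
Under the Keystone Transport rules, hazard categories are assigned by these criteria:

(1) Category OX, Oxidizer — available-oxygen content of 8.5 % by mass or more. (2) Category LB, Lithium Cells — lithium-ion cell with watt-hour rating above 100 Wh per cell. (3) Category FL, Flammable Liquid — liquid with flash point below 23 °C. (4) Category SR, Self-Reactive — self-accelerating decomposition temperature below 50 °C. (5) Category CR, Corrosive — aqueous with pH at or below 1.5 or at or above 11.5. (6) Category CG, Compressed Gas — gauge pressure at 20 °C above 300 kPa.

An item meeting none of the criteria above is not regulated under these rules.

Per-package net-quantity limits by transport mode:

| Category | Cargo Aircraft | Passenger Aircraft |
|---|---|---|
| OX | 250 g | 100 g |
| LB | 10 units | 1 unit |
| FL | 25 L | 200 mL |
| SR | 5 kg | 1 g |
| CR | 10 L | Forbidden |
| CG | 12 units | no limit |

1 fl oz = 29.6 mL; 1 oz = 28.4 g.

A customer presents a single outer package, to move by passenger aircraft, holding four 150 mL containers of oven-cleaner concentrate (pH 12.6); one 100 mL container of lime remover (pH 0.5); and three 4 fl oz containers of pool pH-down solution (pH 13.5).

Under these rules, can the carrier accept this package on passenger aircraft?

The oven-cleaner concentrate has pH 12.6, which is ≥ 11.5, so it is Category CR (Corrosive).
With pH 0.5 (≤ 1.5), the lime remover falls in Category CR.
With pH 13.5 (≥ 11.5), the pool pH-down solution falls in Category CR.
Total Category CR: (four 150 mL containers = 600 mL) + 100 mL + (three 4 fl oz containers = 355.2 mL) = 1055.2 mL.
By passenger aircraft, Category CR is Forbidden regardless of quantity.

No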